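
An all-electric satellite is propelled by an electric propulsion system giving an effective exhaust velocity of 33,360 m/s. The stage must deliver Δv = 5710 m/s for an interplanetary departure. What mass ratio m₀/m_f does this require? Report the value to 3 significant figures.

By the Tsiolkovsky rocket equation, m₀/m_f = exp(Δv / v_e) = exp(5710 / 33360.0) = exp(0.1712) = 1.1867.

mass ratio ≈ 1.19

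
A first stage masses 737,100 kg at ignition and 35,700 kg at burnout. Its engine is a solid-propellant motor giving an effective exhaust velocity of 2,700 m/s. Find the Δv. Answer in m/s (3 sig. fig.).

Δv ≈ 8170 m/s

Using Δv = v_e ln(m₀/m_f): Δv = v_e · ln(m₀/m_f) = 2700.0 × ln(20.65) = 2700.0 × 3.0276 ≈ 8174.4 m/s.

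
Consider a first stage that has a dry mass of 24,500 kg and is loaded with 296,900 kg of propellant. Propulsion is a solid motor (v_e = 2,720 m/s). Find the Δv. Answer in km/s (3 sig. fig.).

m₀ = m_dry + m_prop = 24,500 + 296,900 = 321,400 kg.
Using Δv = v_e ln(m₀/m_f): Δv = v_e · ln(m₀/m_f) = 2720.0 × ln(13.12) = 2720.0 × 2.5740 ≈ 7001.3 m/s.

Δv ≈ 7.00 km/s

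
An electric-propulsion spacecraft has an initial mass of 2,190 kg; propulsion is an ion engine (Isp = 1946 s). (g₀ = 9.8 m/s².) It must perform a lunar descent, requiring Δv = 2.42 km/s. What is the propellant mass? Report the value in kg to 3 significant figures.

v_e = Isp · g₀ = 1946 × 9.8 = 19070.8 m/s.
m₀/m_f = exp(Δv / v_e) = exp(2420 / 19070.8) = exp(0.1269) = 1.1353.
m_f = 2,190 / 1.1353 = 1,929.01 kg, so propellant = m₀ − m_f = 2,190 − 1,929.01 = 260.99 kg.

propellant mass ≈ 261 kg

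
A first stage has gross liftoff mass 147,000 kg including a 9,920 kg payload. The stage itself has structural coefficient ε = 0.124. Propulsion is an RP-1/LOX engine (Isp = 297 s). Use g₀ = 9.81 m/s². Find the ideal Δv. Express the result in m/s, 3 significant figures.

Stage wet mass = m₀ − payload = 147,000 − 9,920 = 137,080 kg.
Stage dry mass = ε × stage wet mass = 0.124 × 137,080 = 16,997.9 kg.
Burnout mass m_f = stage dry + payload = 16,997.9 + 9,920 = 26,917.9 kg.
v_e = Isp · g₀ = 297 × 9.81 = 2913.6 m/s.
Δv = v_e · ln(147,000/26,917.9) = 2913.6 × ln(5.461) = 2913.6 × 1.6976 ≈ 4946 m/s.

Δv ≈ 4950 m/s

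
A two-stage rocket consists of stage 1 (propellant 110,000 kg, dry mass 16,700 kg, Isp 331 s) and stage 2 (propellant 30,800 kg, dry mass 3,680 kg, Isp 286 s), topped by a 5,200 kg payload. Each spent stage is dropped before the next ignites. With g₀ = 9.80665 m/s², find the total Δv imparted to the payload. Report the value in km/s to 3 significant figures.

Ignition mass of stage 1 = 110,000+16,700 + 30,800+3,680 + 5,200 = 166,380 kg.
Stage 1: m₀ = 166,380 kg, m_f = 166,380 − 110,000 = 56,380 kg; Δv = 331×9.80665×ln(2.951) = 3246.0×1.0822 ≈ 3513 m/s.
Stage 2: m₀ = 39,680 kg, m_f = 39,680 − 30,800 = 8,880 kg; Δv = 286×9.80665×ln(4.468) = 2804.7×1.4970 ≈ 4199 m/s.
Total Δv = 3513 + 4199 = 7712 m/s.

Δv ≈ 7.71 km/s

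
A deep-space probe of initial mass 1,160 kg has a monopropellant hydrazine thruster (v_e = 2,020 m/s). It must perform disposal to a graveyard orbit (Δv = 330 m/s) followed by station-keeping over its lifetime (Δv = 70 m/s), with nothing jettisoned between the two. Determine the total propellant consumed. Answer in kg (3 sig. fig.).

After the first burn: m = 1160 × exp(−330/2020.0) = 1160 × 0.84928 = 985.165 kg.
After the second burn: m = 985.165 × exp(−70/2020.0) = 985.165 × 0.96594 = 951.61 kg.
Total propellant = m₀ − m_final = 1160 − 951.61 = 208.39 kg.

total propellant consumed ≈ 208 kg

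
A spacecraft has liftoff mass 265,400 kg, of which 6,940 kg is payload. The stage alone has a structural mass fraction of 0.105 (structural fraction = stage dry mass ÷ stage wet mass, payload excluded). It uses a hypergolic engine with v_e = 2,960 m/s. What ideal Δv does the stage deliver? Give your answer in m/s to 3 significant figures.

Stage wet mass = m₀ − payload = 265,400 − 6,940 = 258,460 kg.
Stage dry mass = ε × stage wet mass = 0.105 × 258,460 = 27,138.3 kg.
Burnout mass m_f = stage dry + payload = 27,138.3 + 6,940 = 34,078.3 kg.
By the Tsiolkovsky rocket equation, Δv = v_e · ln(265,400/34,078.3) = 2960.0 × ln(7.788) = 2960.0 × 2.0526 ≈ 6076 m/s.

Δv ≈ 6080 m/s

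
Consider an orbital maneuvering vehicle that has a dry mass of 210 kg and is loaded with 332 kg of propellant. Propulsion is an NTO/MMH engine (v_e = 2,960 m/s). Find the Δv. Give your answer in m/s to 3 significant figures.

m₀ = m_dry + m_prop = 210 + 332 = 542 kg.
Rocket equation: Δv = v_e · ln(m₀/m_f) = 2960.0 × ln(2.581) = 2960.0 × 0.9482 ≈ 2806.5 m/s.

Δv ≈ 2810 m/s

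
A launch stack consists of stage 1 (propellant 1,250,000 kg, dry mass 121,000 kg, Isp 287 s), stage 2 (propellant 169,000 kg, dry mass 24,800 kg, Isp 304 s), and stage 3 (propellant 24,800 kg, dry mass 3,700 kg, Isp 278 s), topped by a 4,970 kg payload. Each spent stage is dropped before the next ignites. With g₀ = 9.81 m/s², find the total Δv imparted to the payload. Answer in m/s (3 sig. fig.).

Δv ≈ 12000 m/s

Ignition mass of stage 1 = 1,250,000+121,000 + 169,000+24,800 + 24,800+3,700 + 4,970 = 1,598,270 kg.
Stage 1: m₀ = 1,598,270 kg, m_f = 1,598,270 − 1,250,000 = 348,270 kg; Δv = 287×9.81×ln(4.589) = 2815.5×1.5237 ≈ 4290 m/s.
Stage 2: m₀ = 227,270 kg, m_f = 227,270 − 169,000 = 58,270 kg; Δv = 304×9.81×ln(3.9) = 2982.2×1.3611 ≈ 4059 m/s.
Stage 3: m₀ = 33,470 kg, m_f = 33,470 − 24,800 = 8,670 kg; Δv = 278×9.81×ln(3.86) = 2727.2×1.3508 ≈ 3684 m/s.
Total Δv = 4290 + 4059 + 3684 = 12033 m/s.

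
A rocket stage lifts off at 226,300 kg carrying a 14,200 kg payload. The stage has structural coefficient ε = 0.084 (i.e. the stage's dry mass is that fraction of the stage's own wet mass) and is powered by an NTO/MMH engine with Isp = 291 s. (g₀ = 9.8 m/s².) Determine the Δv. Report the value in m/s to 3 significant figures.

Stage wet mass = m₀ − payload = 226,300 − 14,200 = 212,100 kg.
Stage dry mass = ε × stage wet mass = 0.084 × 212,100 = 17,816.4 kg.
Burnout mass m_f = stage dry + payload = 17,816.4 + 14,200 = 32,016.4 kg.
v_e = Isp · g₀ = 291 × 9.8 = 2851.8 m/s.
From the ideal rocket equation, Δv = v_e · ln(226,300/32,016.4) = 2851.8 × ln(7.068) = 2851.8 × 1.9556 ≈ 5577 m/s.

Δv ≈ 5580 m/s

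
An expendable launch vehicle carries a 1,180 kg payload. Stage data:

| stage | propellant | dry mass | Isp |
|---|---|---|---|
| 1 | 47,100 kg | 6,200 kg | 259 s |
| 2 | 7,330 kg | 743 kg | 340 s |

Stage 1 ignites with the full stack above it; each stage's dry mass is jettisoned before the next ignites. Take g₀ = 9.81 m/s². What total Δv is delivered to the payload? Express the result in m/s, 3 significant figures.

Δv ≈ 8790 m/s

Ignition mass of stage 1 = 47,100+6,200 + 7,330+743 + 1,180 = 62,553 kg.
Stage 1: m₀ = 62,553 kg, m_f = 62,553 − 47,100 = 15,453 kg; Δv = 259×9.81×ln(4.048) = 2540.8×1.3982 ≈ 3553 m/s.
Stage 2: m₀ = 9,253 kg, m_f = 9,253 − 7,330 = 1,923 kg; Δv = 340×9.81×ln(4.812) = 3335.4×1.5711 ≈ 5240 m/s.
Total Δv = 3553 + 5240 = 8793 m/s.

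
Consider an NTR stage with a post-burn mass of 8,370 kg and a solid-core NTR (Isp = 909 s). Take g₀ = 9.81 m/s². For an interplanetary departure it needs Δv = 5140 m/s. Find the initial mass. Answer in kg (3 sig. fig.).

initial mass ≈ 14900 kg

v_e = Isp · g₀ = 909 × 9.81 = 8917.3 m/s.
From the ideal rocket equation, m₀/m_f = exp(Δv / v_e) = exp(5140 / 8917.3) = exp(0.5764) = 1.7796.
m₀ = m_f × 1.7796 = 8,370 × 1.7796 = 14,895.3 kg.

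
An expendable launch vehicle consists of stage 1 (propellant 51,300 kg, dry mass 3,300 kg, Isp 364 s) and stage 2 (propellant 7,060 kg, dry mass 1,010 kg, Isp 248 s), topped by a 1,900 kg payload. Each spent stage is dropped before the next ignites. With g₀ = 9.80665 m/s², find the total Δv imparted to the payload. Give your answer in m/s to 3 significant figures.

Δv ≈ 8640 m/s

Ignition mass of stage 1 = 51,300+3,300 + 7,060+1,010 + 1,900 = 64,570 kg.
Stage 1: m₀ = 64,570 kg, m_f = 64,570 − 51,300 = 13,270 kg; Δv = 364×9.80665×ln(4.866) = 3569.6×1.5822 ≈ 5648 m/s.
Stage 2: m₀ = 9,970 kg, m_f = 9,970 − 7,060 = 2,910 kg; Δv = 248×9.80665×ln(3.426) = 2432.0×1.2314 ≈ 2995 m/s.
Total Δv = 5648 + 2995 = 8643 m/s.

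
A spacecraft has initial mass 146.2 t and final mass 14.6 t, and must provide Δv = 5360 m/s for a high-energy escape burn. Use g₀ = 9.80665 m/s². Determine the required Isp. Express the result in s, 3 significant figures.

Isp ≈ 237 s

ln(m₀/m_f) = ln(146200/14600) = ln(10.01) = 2.3040.
Rocket equation: v_e = Δv / ln(m₀/m_f) = 5360 / 2.3040 = 2326.4 m/s.
Isp = v_e / g₀ = 2326.4 / 9.80665 = 237.2 s.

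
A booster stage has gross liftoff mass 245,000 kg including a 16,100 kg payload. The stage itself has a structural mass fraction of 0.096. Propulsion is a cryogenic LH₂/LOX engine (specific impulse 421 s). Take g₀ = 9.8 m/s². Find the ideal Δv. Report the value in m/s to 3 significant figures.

Stage wet mass = m₀ − payload = 245,000 − 16,100 = 228,900 kg.
Stage dry mass = ε × stage wet mass = 0.096 × 228,900 = 21,974.4 kg.
Burnout mass m_f = stage dry + payload = 21,974.4 + 16,100 = 38,074.4 kg.
v_e = Isp · g₀ = 421 × 9.8 = 4125.8 m/s.
By the Tsiolkovsky rocket equation, Δv = v_e · ln(245,000/38,074.4) = 4125.8 × ln(6.435) = 4125.8 × 1.8617 ≈ 7681 m/s.

Δv ≈ 7680 m/s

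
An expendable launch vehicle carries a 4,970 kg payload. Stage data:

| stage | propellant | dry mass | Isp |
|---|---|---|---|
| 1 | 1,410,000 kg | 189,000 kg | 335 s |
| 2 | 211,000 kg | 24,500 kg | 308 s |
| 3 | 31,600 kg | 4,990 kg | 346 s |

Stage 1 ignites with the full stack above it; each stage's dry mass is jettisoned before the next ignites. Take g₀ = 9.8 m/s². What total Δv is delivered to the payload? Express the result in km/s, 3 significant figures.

Δv ≈ 13.7 km/s

Ignition mass of stage 1 = 1,410,000+189,000 + 211,000+24,500 + 31,600+4,990 + 4,970 = 1,876,060 kg.
Stage 1: m₀ = 1,876,060 kg, m_f = 1,876,060 − 1,410,000 = 466,060 kg; Δv = 335×9.8×ln(4.025) = 3283.0×1.3926 ≈ 4572 m/s.
Stage 2: m₀ = 277,060 kg, m_f = 277,060 − 211,000 = 66,060 kg; Δv = 308×9.8×ln(4.194) = 3018.4×1.4337 ≈ 4327 m/s.
Stage 3: m₀ = 41,560 kg, m_f = 41,560 − 31,600 = 9,960 kg; Δv = 346×9.8×ln(4.173) = 3390.8×1.4286 ≈ 4844 m/s.
Total Δv = 4572 + 4327 + 4844 = 13743 m/s.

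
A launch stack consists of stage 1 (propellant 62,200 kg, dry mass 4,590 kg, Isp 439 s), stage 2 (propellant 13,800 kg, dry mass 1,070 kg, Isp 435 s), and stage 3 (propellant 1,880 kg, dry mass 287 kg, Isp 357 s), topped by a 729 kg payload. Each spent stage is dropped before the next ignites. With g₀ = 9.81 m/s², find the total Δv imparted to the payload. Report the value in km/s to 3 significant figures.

Ignition mass of stage 1 = 62,200+4,590 + 13,800+1,070 + 1,880+287 + 729 = 84,556 kg.
Stage 1: m₀ = 84,556 kg, m_f = 84,556 − 62,200 = 22,356 kg; Δv = 439×9.81×ln(3.782) = 4306.6×1.3303 ≈ 5729 m/s.
Stage 2: m₀ = 17,766 kg, m_f = 17,766 − 13,800 = 3,966 kg; Δv = 435×9.81×ln(4.48) = 4267.4×1.4995 ≈ 6399 m/s.
Stage 3: m₀ = 2,896 kg, m_f = 2,896 − 1,880 = 1,016 kg; Δv = 357×9.81×ln(2.85) = 3502.2×1.0475 ≈ 3668 m/s.
Total Δv = 5729 + 6399 + 3668 = 15796 m/s.

Δv ≈ 15.8 km/s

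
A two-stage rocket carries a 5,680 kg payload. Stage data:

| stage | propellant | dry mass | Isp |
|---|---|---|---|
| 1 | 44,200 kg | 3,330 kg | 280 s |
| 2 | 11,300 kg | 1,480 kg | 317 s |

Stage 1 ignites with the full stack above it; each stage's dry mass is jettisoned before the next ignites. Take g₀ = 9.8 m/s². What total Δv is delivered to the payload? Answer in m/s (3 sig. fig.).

Δv ≈ 5980 m/s

Ignition mass of stage 1 = 44,200+3,330 + 11,300+1,480 + 5,680 = 65,990 kg.
Stage 1: m₀ = 65,990 kg, m_f = 65,990 − 44,200 = 21,790 kg; Δv = 280×9.8×ln(3.028) = 2744.0×1.1081 ≈ 3040 m/s.
Stage 2: m₀ = 18,460 kg, m_f = 18,460 − 11,300 = 7,160 kg; Δv = 317×9.8×ln(2.578) = 3106.6×0.9471 ≈ 2942 m/s.
Total Δv = 3040 + 2942 = 5982 m/s.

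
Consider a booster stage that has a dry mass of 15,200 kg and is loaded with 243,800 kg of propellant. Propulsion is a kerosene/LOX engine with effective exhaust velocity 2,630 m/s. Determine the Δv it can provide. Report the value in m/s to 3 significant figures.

Δv ≈ 7460 m/s

m₀ = m_dry + m_prop = 15,200 + 243,800 = 259,000 kg.
By the Tsiolkovsky rocket equation, Δv = v_e · ln(m₀/m_f) = 2630.0 × ln(17.04) = 2630.0 × 2.8355 ≈ 7457.5 m/s.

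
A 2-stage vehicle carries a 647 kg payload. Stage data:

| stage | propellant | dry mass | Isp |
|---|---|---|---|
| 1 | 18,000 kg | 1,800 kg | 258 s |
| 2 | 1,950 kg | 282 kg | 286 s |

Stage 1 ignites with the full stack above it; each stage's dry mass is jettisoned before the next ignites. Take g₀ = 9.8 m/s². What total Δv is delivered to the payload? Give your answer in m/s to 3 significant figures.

Δv ≈ 7160 m/s

Ignition mass of stage 1 = 18,000+1,800 + 1,950+282 + 647 = 22,679 kg.
Stage 1: m₀ = 22,679 kg, m_f = 22,679 − 18,000 = 4,679 kg; Δv = 258×9.8×ln(4.847) = 2528.4×1.5784 ≈ 3991 m/s.
Stage 2: m₀ = 2,879 kg, m_f = 2,879 − 1,950 = 929 kg; Δv = 286×9.8×ln(3.099) = 2802.8×1.1311 ≈ 3170 m/s.
Total Δv = 3991 + 3170 = 7161 m/s.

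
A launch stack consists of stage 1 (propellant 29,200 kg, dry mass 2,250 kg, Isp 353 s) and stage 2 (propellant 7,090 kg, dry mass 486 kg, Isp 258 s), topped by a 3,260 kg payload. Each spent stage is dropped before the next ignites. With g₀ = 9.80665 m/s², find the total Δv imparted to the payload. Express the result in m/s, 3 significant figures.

Δv ≈ 6750 m/s

Ignition mass of stage 1 = 29,200+2,250 + 7,090+486 + 3,260 = 42,286 kg.
Stage 1: m₀ = 42,286 kg, m_f = 42,286 − 29,200 = 13,086 kg; Δv = 353×9.80665×ln(3.231) = 3461.7×1.1729 ≈ 4060 m/s.
Stage 2: m₀ = 10,836 kg, m_f = 10,836 − 7,090 = 3,746 kg; Δv = 258×9.80665×ln(2.893) = 2530.1×1.0622 ≈ 2687 m/s.
Total Δv = 4060 + 2687 = 6747 m/s.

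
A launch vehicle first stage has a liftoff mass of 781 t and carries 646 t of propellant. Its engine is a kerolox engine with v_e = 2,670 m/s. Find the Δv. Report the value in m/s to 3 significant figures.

m_f = m₀ − m_prop = 781 − 646 = 135 t.
Rocket equation: Δv = v_e · ln(m₀/m_f) = 2670.0 × ln(5.785) = 2670.0 × 1.7553 ≈ 4686.7 m/s.

Δv ≈ 4690 m/s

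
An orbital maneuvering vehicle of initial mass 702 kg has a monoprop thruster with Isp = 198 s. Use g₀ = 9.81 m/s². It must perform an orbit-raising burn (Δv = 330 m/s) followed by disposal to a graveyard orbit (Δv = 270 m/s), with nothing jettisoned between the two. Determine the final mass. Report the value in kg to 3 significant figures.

v_e = Isp · g₀ = 198 × 9.81 = 1942.4 m/s.
After the first burn: m = 702 × exp(−330/1942.4) = 702 × 0.84375 = 592.313 kg.
After the second burn: m = 592.313 × exp(−270/1942.4) = 592.313 × 0.87022 = 515.443 kg.

final mass ≈ 515 kg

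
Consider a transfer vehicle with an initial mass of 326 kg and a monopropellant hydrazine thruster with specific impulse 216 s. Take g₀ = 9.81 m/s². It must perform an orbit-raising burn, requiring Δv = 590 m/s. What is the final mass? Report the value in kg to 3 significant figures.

final mass ≈ 247 kg

v_e = Isp · g₀ = 216 × 9.81 = 2119.0 m/s.
m₀/m_f = exp(Δv / v_e) = exp(590 / 2119.0) = exp(0.2784) = 1.3211.
m_f = m₀ / 1.3211 = 326 / 1.3211 = 246.764 kg.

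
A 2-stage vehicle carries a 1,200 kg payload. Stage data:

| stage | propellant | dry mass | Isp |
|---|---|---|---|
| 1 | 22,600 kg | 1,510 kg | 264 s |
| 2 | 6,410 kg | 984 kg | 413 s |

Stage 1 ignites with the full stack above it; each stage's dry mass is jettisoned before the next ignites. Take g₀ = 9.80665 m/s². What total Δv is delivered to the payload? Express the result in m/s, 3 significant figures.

Ignition mass of stage 1 = 22,600+1,510 + 6,410+984 + 1,200 = 32,704 kg.
Stage 1: m₀ = 32,704 kg, m_f = 32,704 − 22,600 = 10,104 kg; Δv = 264×9.80665×ln(3.237) = 2589.0×1.1746 ≈ 3041 m/s.
Stage 2: m₀ = 8,594 kg, m_f = 8,594 − 6,410 = 2,184 kg; Δv = 413×9.80665×ln(3.935) = 4050.1×1.3699 ≈ 5548 m/s.
Total Δv = 3041 + 5548 = 8589 m/s.

Δv ≈ 8590 m/s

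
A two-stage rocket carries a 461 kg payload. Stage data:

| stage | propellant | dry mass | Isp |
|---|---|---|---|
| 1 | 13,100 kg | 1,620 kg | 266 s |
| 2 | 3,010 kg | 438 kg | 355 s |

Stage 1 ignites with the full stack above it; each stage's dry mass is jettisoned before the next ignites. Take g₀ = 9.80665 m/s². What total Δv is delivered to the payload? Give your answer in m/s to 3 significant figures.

Δv ≈ 8290 m/s

Ignition mass of stage 1 = 13,100+1,620 + 3,010+438 + 461 = 18,629 kg.
Stage 1: m₀ = 18,629 kg, m_f = 18,629 − 13,100 = 5,529 kg; Δv = 266×9.80665×ln(3.369) = 2608.6×1.2147 ≈ 3169 m/s.
Stage 2: m₀ = 3,909 kg, m_f = 3,909 − 3,010 = 899 kg; Δv = 355×9.80665×ln(4.348) = 3481.4×1.4698 ≈ 5117 m/s.
Total Δv = 3169 + 5117 = 8286 m/s.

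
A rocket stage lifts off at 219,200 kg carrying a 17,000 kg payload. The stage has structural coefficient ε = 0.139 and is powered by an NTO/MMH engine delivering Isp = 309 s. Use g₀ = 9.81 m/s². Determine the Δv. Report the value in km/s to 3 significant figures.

Stage wet mass = m₀ − payload = 219,200 − 17,000 = 202,200 kg.
Stage dry mass = ε × stage wet mass = 0.139 × 202,200 = 28,105.8 kg.
Burnout mass m_f = stage dry + payload = 28,105.8 + 17,000 = 45,105.8 kg.
v_e = Isp · g₀ = 309 × 9.81 = 3031.3 m/s.
By the Tsiolkovsky rocket equation, Δv = v_e · ln(219,200/45,105.8) = 3031.3 × ln(4.86) = 3031.3 × 1.5810 ≈ 4792 m/s.

Δv ≈ 4.79 km/s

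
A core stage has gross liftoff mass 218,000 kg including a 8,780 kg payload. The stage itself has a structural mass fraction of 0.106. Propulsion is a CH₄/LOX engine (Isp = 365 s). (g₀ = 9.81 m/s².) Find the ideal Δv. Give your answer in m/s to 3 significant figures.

Stage wet mass = m₀ − payload = 218,000 − 8,780 = 209,220 kg.
Stage dry mass = ε × stage wet mass = 0.106 × 209,220 = 22,177.3 kg.
Burnout mass m_f = stage dry + payload = 22,177.3 + 8,780 = 30,957.3 kg.
v_e = Isp · g₀ = 365 × 9.81 = 3580.7 m/s.
Δv = v_e · ln(218,000/30,957.3) = 3580.7 × ln(7.042) = 3580.7 × 1.9519 ≈ 6989 m/s.

Δv ≈ 6990 m/s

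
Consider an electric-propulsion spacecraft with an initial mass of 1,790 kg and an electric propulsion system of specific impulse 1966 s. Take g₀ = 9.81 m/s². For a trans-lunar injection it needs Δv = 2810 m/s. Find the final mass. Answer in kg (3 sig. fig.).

v_e = Isp · g₀ = 1966 × 9.81 = 19286.5 m/s.
m₀/m_f = exp(Δv / v_e) = exp(2810 / 19286.5) = exp(0.1457) = 1.1568.
m_f = m₀ / 1.1568 = 1,790 / 1.1568 = 1,547.37 kg.

final mass ≈ 1550 kg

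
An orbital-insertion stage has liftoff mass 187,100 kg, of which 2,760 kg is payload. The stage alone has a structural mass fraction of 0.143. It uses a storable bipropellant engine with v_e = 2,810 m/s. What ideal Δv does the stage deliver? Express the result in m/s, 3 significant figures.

Stage wet mass = m₀ − payload = 187,100 − 2,760 = 184,340 kg.
Stage dry mass = ε × stage wet mass = 0.143 × 184,340 = 26,360.6 kg.
Burnout mass m_f = stage dry + payload = 26,360.6 + 2,760 = 29,120.6 kg.
Using Δv = v_e ln(m₀/m_f): Δv = v_e · ln(187,100/29,120.6) = 2810.0 × ln(6.425) = 2810.0 × 1.8602 ≈ 5227 m/s.

Δv ≈ 5230 m/s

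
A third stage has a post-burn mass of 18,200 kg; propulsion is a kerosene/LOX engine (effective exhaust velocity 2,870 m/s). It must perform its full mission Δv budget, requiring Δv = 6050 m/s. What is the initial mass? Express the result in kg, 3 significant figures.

initial mass ≈ 150000 kg

From the ideal rocket equation, m₀/m_f = exp(Δv / v_e) = exp(6050 / 2870.0) = exp(2.1080) = 8.2319.
m₀ = m_f × 8.2319 = 18,200 × 8.2319 = 149,821 kg.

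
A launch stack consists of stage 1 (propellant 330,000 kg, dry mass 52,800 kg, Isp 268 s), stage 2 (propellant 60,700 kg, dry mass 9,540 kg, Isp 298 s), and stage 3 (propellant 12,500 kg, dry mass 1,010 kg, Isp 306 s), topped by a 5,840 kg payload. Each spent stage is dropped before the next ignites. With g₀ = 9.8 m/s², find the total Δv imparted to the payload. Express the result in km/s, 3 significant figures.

Ignition mass of stage 1 = 330,000+52,800 + 60,700+9,540 + 12,500+1,010 + 5,840 = 472,390 kg.
Stage 1: m₀ = 472,390 kg, m_f = 472,390 − 330,000 = 142,390 kg; Δv = 268×9.8×ln(3.318) = 2626.4×1.1992 ≈ 3150 m/s.
Stage 2: m₀ = 89,590 kg, m_f = 89,590 − 60,700 = 28,890 kg; Δv = 298×9.8×ln(3.101) = 2920.4×1.1317 ≈ 3305 m/s.
Stage 3: m₀ = 19,350 kg, m_f = 19,350 − 12,500 = 6,850 kg; Δv = 306×9.8×ln(2.825) = 2998.8×1.0384 ≈ 3114 m/s.
Total Δv = 3150 + 3305 + 3114 = 9569 m/s.

Δv ≈ 9.57 km/s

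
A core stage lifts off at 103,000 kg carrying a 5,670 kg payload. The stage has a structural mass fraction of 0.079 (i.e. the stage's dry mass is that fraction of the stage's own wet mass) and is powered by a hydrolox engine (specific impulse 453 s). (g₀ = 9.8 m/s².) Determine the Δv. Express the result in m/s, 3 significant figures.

Stage wet mass = m₀ − payload = 103,000 − 5,670 = 97,330 kg.
Stage dry mass = ε × stage wet mass = 0.079 × 97,330 = 7,689.07 kg.
Burnout mass m_f = stage dry + payload = 7,689.07 + 5,670 = 13,359.07 kg.
v_e = Isp · g₀ = 453 × 9.8 = 4439.4 m/s.
From the ideal rocket equation, Δv = v_e · ln(103,000/13,359.07) = 4439.4 × ln(7.71) = 4439.4 × 2.0425 ≈ 9068 m/s.

Δv ≈ 9070 m/s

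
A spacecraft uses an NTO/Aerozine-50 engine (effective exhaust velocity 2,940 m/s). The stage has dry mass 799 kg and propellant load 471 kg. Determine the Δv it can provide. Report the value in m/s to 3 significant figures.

m₀ = m_dry + m_prop = 799 + 471 = 1,270 kg.
Δv = v_e · ln(m₀/m_f) = 2940.0 × ln(1.589) = 2940.0 × 0.4634 ≈ 1362.4 m/s.

Δv ≈ 1360 m/s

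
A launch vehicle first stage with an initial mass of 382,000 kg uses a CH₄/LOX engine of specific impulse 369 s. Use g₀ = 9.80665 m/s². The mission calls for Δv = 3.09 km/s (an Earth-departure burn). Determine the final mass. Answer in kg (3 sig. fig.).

v_e = Isp · g₀ = 369 × 9.80665 = 3618.7 m/s.
Rocket equation: m₀/m_f = exp(Δv / v_e) = exp(3090 / 3618.7) = exp(0.8539) = 2.3488.
m_f = m₀ / 2.3488 = 382,000 / 2.3488 = 162,636 kg.

final mass ≈ 163000 kg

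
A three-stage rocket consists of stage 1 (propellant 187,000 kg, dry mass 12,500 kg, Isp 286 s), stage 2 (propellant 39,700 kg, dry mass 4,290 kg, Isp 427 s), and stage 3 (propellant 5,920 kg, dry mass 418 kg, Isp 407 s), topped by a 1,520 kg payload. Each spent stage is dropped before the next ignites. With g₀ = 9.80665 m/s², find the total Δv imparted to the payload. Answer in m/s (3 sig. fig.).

Ignition mass of stage 1 = 187,000+12,500 + 39,700+4,290 + 5,920+418 + 1,520 = 251,348 kg.
Stage 1: m₀ = 251,348 kg, m_f = 251,348 − 187,000 = 64,348 kg; Δv = 286×9.80665×ln(3.906) = 2804.7×1.3625 ≈ 3821 m/s.
Stage 2: m₀ = 51,848 kg, m_f = 51,848 − 39,700 = 12,148 kg; Δv = 427×9.80665×ln(4.268) = 4187.4×1.4512 ≈ 6077 m/s.
Stage 3: m₀ = 7,858 kg, m_f = 7,858 − 5,920 = 1,938 kg; Δv = 407×9.80665×ln(4.055) = 3991.3×1.3999 ≈ 5587 m/s.
Total Δv = 3821 + 6077 + 5587 = 15485 m/s.

Δv ≈ 15500 m/s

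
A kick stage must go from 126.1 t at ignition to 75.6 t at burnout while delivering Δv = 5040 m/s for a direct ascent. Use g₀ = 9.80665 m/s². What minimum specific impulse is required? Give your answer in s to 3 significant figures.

ln(m₀/m_f) = ln(126100/75600) = ln(1.668) = 0.5116.
v_e = Δv / ln(m₀/m_f) = 5040 / 0.5116 = 9851.1 m/s.
Isp = v_e / g₀ = 9851.1 / 9.80665 = 1004.5 s.

Isp ≈ 1000 s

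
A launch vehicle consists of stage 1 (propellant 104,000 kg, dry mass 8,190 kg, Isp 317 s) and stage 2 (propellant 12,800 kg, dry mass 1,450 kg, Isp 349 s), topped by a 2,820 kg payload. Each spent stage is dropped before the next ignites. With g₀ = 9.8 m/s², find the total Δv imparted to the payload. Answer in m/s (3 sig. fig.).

Δv ≈ 9810 m/s

Ignition mass of stage 1 = 104,000+8,190 + 12,800+1,450 + 2,820 = 129,260 kg.
Stage 1: m₀ = 129,260 kg, m_f = 129,260 − 104,000 = 25,260 kg; Δv = 317×9.8×ln(5.117) = 3106.6×1.6326 ≈ 5072 m/s.
Stage 2: m₀ = 17,070 kg, m_f = 17,070 − 12,800 = 4,270 kg; Δv = 349×9.8×ln(3.998) = 3420.2×1.3857 ≈ 4739 m/s.
Total Δv = 5072 + 4739 = 9811 m/s.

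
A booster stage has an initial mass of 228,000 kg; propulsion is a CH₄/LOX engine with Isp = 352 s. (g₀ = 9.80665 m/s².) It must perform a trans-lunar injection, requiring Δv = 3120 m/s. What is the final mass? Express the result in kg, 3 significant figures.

final mass ≈ 92300 kg

v_e = Isp · g₀ = 352 × 9.80665 = 3451.9 m/s.
Using Δv = v_e ln(m₀/m_f): m₀/m_f = exp(Δv / v_e) = exp(3120 / 3451.9) = exp(0.9038) = 2.4691.
m_f = m₀ / 2.4691 = 228,000 / 2.4691 = 92,341.3 kg.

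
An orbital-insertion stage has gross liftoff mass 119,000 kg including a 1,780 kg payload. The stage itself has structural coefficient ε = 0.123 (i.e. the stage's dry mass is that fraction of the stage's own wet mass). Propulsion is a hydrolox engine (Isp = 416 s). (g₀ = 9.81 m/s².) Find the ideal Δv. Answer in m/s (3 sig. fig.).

Stage wet mass = m₀ − payload = 119,000 − 1,780 = 117,220 kg.
Stage dry mass = ε × stage wet mass = 0.123 × 117,220 = 14,418.1 kg.
Burnout mass m_f = stage dry + payload = 14,418.1 + 1,780 = 16,198.1 kg.
v_e = Isp · g₀ = 416 × 9.81 = 4081.0 m/s.
By the Tsiolkovsky rocket equation, Δv = v_e · ln(119,000/16,198.1) = 4081.0 × ln(7.347) = 4081.0 × 1.9942 ≈ 8138 m/s.

Δv ≈ 8140 m/s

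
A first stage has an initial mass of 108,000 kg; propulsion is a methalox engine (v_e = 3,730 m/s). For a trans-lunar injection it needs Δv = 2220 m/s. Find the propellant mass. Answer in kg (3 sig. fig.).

propellant mass ≈ 48400 kg

m₀/m_f = exp(Δv / v_e) = exp(2220 / 3730.0) = exp(0.5952) = 1.8133.
m_f = 108,000 / 1.8133 = 59,559.9 kg, so propellant = m₀ − m_f = 108,000 − 59,559.9 = 48,440.1 kg.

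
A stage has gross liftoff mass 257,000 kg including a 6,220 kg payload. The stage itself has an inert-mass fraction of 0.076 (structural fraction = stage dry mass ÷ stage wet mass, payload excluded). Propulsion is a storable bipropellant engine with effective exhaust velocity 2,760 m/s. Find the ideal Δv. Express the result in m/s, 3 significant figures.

Δv ≈ 6400 m/s

Stage wet mass = m₀ − payload = 257,000 − 6,220 = 250,780 kg.
Stage dry mass = ε × stage wet mass = 0.076 × 250,780 = 19,059.3 kg.
Burnout mass m_f = stage dry + payload = 19,059.3 + 6,220 = 25,279.3 kg.
From the ideal rocket equation, Δv = v_e · ln(257,000/25,279.3) = 2760.0 × ln(10.17) = 2760.0 × 2.3191 ≈ 6401 m/s.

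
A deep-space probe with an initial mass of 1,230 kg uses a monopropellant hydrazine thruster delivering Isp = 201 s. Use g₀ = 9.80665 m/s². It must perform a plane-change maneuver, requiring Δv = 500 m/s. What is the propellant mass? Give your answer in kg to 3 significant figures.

propellant mass ≈ 276 kg

v_e = Isp · g₀ = 201 × 9.80665 = 1971.1 m/s.
Using Δv = v_e ln(m₀/m_f): m₀/m_f = exp(Δv / v_e) = exp(500 / 1971.1) = exp(0.2537) = 1.2887.
m_f = 1,230 / 1.2887 = 954.45 kg, so propellant = m₀ − m_f = 1,230 − 954.45 = 275.55 kg.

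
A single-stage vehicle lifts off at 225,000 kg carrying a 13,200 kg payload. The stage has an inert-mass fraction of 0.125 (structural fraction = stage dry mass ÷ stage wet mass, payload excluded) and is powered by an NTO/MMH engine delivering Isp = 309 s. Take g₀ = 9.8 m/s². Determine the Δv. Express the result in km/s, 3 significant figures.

Δv ≈ 5.26 km/s

Stage wet mass = m₀ − payload = 225,000 − 13,200 = 211,800 kg.
Stage dry mass = ε × stage wet mass = 0.125 × 211,800 = 26,475 kg.
Burnout mass m_f = stage dry + payload = 26,475 + 13,200 = 39,675 kg.
v_e = Isp · g₀ = 309 × 9.8 = 3028.2 m/s.
From the ideal rocket equation, Δv = v_e · ln(225,000/39,675) = 3028.2 × ln(5.671) = 3028.2 × 1.7354 ≈ 5255 m/s.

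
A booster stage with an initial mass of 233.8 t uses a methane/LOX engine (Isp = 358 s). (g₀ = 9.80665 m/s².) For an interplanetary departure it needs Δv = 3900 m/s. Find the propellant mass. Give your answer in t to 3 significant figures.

v_e = Isp · g₀ = 358 × 9.80665 = 3510.8 m/s.
Rocket equation: m₀/m_f = exp(Δv / v_e) = exp(3900 / 3510.8) = exp(1.1109) = 3.0370.
m_f = 233.8 / 3.0370 = 76.9839 t, so propellant = m₀ − m_f = 233.8 − 76.9839 = 156.8161 t.

propellant mass ≈ 157 t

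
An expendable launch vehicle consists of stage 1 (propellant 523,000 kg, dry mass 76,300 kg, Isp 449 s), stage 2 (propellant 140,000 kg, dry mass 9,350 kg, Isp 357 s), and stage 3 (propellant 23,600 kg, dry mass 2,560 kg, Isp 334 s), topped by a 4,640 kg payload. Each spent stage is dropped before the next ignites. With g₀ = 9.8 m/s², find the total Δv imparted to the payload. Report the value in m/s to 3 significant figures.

Ignition mass of stage 1 = 523,000+76,300 + 140,000+9,350 + 23,600+2,560 + 4,640 = 779,450 kg.
Stage 1: m₀ = 779,450 kg, m_f = 779,450 − 523,000 = 256,450 kg; Δv = 449×9.8×ln(3.039) = 4400.2×1.1117 ≈ 4892 m/s.
Stage 2: m₀ = 180,150 kg, m_f = 180,150 − 140,000 = 40,150 kg; Δv = 357×9.8×ln(4.487) = 3498.6×1.5012 ≈ 5252 m/s.
Stage 3: m₀ = 30,800 kg, m_f = 30,800 − 23,600 = 7,200 kg; Δv = 334×9.8×ln(4.278) = 3273.2×1.4534 ≈ 4757 m/s.
Total Δv = 4892 + 5252 + 4757 = 14901 m/s.

Δv ≈ 14900 m/s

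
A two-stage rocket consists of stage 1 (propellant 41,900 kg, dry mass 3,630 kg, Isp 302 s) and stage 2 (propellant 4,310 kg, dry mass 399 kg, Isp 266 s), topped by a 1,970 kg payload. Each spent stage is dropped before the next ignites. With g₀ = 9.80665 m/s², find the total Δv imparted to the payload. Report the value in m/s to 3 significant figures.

Δv ≈ 7510 m/s

Ignition mass of stage 1 = 41,900+3,630 + 4,310+399 + 1,970 = 52,209 kg.
Stage 1: m₀ = 52,209 kg, m_f = 52,209 − 41,900 = 10,309 kg; Δv = 302×9.80665×ln(5.064) = 2961.6×1.6222 ≈ 4804 m/s.
Stage 2: m₀ = 6,679 kg, m_f = 6,679 − 4,310 = 2,369 kg; Δv = 266×9.80665×ln(2.819) = 2608.6×1.0365 ≈ 2704 m/s.
Total Δv = 4804 + 2704 = 7508 m/s.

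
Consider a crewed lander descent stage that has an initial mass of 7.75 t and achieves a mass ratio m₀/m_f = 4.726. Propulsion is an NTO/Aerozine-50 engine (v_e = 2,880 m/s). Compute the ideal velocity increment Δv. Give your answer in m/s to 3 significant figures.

Δv = v_e · ln(4.726) = 2880.0 × 1.5531 ≈ 4472.9 m/s.

Δv ≈ 4470 m/s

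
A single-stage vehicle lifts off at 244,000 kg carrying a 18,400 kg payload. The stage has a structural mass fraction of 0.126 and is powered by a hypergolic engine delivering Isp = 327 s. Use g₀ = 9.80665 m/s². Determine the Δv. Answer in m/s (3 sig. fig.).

Δv ≈ 5290 m/s

Stage wet mass = m₀ − payload = 244,000 − 18,400 = 225,600 kg.
Stage dry mass = ε × stage wet mass = 0.126 × 225,600 = 28,425.6 kg.
Burnout mass m_f = stage dry + payload = 28,425.6 + 18,400 = 46,825.6 kg.
v_e = Isp · g₀ = 327 × 9.80665 = 3206.8 m/s.
Δv = v_e · ln(244,000/46,825.6) = 3206.8 × ln(5.211) = 3206.8 × 1.6507 ≈ 5294 m/s.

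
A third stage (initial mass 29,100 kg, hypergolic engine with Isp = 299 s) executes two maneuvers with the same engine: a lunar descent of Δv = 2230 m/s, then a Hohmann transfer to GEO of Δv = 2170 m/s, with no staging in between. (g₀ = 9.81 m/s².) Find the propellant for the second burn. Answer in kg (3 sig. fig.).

propellant for the second burn ≈ 7110 kg

v_e = Isp · g₀ = 299 × 9.81 = 2933.2 m/s.
After the first burn: m = 29100 × exp(−2230/2933.2) = 29100 × 0.46754 = 13,605.4 kg.
After the second burn: m = 13,605.4 × exp(−2170/2933.2) = 13,605.4 × 0.47721 = 6,492.63 kg.
Second-burn propellant = 13,605.4 − 6,492.63 = 7,112.77 kg.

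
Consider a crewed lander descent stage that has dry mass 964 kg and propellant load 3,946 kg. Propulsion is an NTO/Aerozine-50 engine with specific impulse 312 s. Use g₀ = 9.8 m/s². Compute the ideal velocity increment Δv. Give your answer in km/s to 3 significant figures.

Δv ≈ 4.98 km/s

v_e = Isp · g₀ = 312 × 9.8 = 3057.6 m/s.
m₀ = m_dry + m_prop = 964 + 3,946 = 4,910 kg.
Using Δv = v_e ln(m₀/m_f): Δv = v_e · ln(m₀/m_f) = 3057.6 × ln(5.093) = 3057.6 × 1.6279 ≈ 4977.6 m/s.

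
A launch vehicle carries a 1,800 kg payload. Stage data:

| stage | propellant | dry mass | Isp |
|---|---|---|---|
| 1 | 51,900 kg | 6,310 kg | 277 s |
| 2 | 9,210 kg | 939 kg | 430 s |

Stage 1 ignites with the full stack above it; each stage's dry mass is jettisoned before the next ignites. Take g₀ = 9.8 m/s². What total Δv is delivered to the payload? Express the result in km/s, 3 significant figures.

Δv ≈ 9.86 km/s

Ignition mass of stage 1 = 51,900+6,310 + 9,210+939 + 1,800 = 70,159 kg.
Stage 1: m₀ = 70,159 kg, m_f = 70,159 − 51,900 = 18,259 kg; Δv = 277×9.8×ln(3.842) = 2714.6×1.3461 ≈ 3654 m/s.
Stage 2: m₀ = 11,949 kg, m_f = 11,949 − 9,210 = 2,739 kg; Δv = 430×9.8×ln(4.363) = 4214.0×1.4731 ≈ 6207 m/s.
Total Δv = 3654 + 6207 = 9861 m/s.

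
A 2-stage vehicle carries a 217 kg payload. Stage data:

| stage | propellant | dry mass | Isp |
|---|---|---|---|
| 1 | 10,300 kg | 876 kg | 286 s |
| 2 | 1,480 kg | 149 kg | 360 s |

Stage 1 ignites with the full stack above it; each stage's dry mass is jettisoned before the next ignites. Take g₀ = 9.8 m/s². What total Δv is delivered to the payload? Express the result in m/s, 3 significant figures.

Δv ≈ 10100 m/s

Ignition mass of stage 1 = 10,300+876 + 1,480+149 + 217 = 13,022 kg.
Stage 1: m₀ = 13,022 kg, m_f = 13,022 − 10,300 = 2,722 kg; Δv = 286×9.8×ln(4.784) = 2802.8×1.5653 ≈ 4387 m/s.
Stage 2: m₀ = 1,846 kg, m_f = 1,846 − 1,480 = 366 kg; Δv = 360×9.8×ln(5.044) = 3528.0×1.6181 ≈ 5709 m/s.
Total Δv = 4387 + 5709 = 10096 m/s.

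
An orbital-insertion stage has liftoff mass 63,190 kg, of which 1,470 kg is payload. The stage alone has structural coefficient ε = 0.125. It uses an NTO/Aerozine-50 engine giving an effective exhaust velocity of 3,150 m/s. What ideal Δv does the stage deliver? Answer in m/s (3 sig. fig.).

Stage wet mass = m₀ − payload = 63,190 − 1,470 = 61,720 kg.
Stage dry mass = ε × stage wet mass = 0.125 × 61,720 = 7,715 kg.
Burnout mass m_f = stage dry + payload = 7,715 + 1,470 = 9,185 kg.
Δv = v_e · ln(63,190/9,185) = 3150.0 × ln(6.88) = 3150.0 × 1.9286 ≈ 6075 m/s.

Δv ≈ 6080 m/s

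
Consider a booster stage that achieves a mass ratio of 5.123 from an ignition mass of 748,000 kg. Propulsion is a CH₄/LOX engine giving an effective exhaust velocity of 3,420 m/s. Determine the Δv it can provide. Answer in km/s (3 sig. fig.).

From the ideal rocket equation, Δv = v_e · ln(5.123) = 3420.0 × 1.6337 ≈ 5587.4 m/s.

Δv ≈ 5.59 km/s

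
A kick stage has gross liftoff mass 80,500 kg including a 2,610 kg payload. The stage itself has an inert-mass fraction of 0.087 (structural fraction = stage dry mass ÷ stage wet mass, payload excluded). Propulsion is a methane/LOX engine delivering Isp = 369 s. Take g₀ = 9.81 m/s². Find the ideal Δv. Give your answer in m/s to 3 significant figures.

Stage wet mass = m₀ − payload = 80,500 − 2,610 = 77,890 kg.
Stage dry mass = ε × stage wet mass = 0.087 × 77,890 = 6,776.43 kg.
Burnout mass m_f = stage dry + payload = 6,776.43 + 2,610 = 9,386.43 kg.
v_e = Isp · g₀ = 369 × 9.81 = 3619.9 m/s.
By the Tsiolkovsky rocket equation, Δv = v_e · ln(80,500/9,386.43) = 3619.9 × ln(8.576) = 3619.9 × 2.1490 ≈ 7779 m/s.

Δv ≈ 7780 m/s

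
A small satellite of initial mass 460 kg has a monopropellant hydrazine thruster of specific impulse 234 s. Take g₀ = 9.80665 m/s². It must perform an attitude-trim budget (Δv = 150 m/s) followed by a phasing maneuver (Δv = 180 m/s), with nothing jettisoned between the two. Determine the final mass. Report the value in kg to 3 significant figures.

final mass ≈ 398 kg

v_e = Isp · g₀ = 234 × 9.80665 = 2294.8 m/s.
After the first burn: m = 460 × exp(−150/2294.8) = 460 × 0.93672 = 430.891 kg.
After the second burn: m = 430.891 × exp(−180/2294.8) = 430.891 × 0.92456 = 398.385 kg.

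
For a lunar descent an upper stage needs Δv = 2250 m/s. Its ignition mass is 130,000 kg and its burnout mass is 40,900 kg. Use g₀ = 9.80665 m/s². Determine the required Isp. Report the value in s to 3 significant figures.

ln(m₀/m_f) = ln(130000/40900) = ln(3.178) = 1.1564.
From the ideal rocket equation, v_e = Δv / ln(m₀/m_f) = 2250 / 1.1564 = 1945.7 m/s.
Isp = v_e / g₀ = 1945.7 / 9.80665 = 198.4 s.

Isp ≈ 198 s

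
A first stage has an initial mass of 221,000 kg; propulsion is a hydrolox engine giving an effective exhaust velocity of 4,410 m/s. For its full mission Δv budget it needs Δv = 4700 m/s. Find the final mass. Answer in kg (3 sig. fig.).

m₀/m_f = exp(Δv / v_e) = exp(4700 / 4410.0) = exp(1.0658) = 2.9030.
m_f = m₀ / 2.9030 = 221,000 / 2.9030 = 76,128.1 kg.

final mass ≈ 76100 kg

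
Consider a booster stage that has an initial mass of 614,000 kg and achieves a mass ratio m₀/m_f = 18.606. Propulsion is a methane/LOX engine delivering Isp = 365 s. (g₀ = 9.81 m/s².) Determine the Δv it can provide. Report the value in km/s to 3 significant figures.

Δv ≈ 10.5 km/s

v_e = Isp · g₀ = 365 × 9.81 = 3580.7 m/s.
By the Tsiolkovsky rocket equation, Δv = v_e · ln(18.606) = 3580.7 × 2.9235 ≈ 10468.0 m/s.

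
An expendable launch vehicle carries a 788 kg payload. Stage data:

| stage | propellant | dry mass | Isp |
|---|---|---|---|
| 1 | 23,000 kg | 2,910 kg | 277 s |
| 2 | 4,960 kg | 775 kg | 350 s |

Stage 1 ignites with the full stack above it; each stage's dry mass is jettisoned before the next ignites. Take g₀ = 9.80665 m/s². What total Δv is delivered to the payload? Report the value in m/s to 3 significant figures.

Ignition mass of stage 1 = 23,000+2,910 + 4,960+775 + 788 = 32,433 kg.
Stage 1: m₀ = 32,433 kg, m_f = 32,433 − 23,000 = 9,433 kg; Δv = 277×9.80665×ln(3.438) = 2716.4×1.2350 ≈ 3355 m/s.
Stage 2: m₀ = 6,523 kg, m_f = 6,523 − 4,960 = 1,563 kg; Δv = 350×9.80665×ln(4.173) = 3432.3×1.4287 ≈ 4904 m/s.
Total Δv = 3355 + 4904 = 8259 m/s.

Δv ≈ 8260 m/s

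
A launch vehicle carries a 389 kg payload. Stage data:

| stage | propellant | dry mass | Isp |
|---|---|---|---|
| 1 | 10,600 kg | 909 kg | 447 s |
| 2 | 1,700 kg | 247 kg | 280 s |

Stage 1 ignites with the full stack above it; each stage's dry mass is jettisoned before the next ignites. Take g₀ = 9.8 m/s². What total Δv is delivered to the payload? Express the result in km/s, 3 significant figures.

Δv ≈ 9.93 km/s

Ignition mass of stage 1 = 10,600+909 + 1,700+247 + 389 = 13,845 kg.
Stage 1: m₀ = 13,845 kg, m_f = 13,845 − 10,600 = 3,245 kg; Δv = 447×9.8×ln(4.267) = 4380.6×1.4508 ≈ 6355 m/s.
Stage 2: m₀ = 2,336 kg, m_f = 2,336 − 1,700 = 636 kg; Δv = 280×9.8×ln(3.673) = 2744.0×1.3010 ≈ 3570 m/s.
Total Δv = 6355 + 3570 = 9925 m/s.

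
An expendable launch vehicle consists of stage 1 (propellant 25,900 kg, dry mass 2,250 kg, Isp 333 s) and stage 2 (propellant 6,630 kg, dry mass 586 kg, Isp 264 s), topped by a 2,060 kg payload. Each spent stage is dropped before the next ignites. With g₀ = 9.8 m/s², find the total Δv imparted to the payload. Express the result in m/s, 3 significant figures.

Ignition mass of stage 1 = 25,900+2,250 + 6,630+586 + 2,060 = 37,426 kg.
Stage 1: m₀ = 37,426 kg, m_f = 37,426 − 25,900 = 11,526 kg; Δv = 333×9.8×ln(3.247) = 3263.4×1.1778 ≈ 3844 m/s.
Stage 2: m₀ = 9,276 kg, m_f = 9,276 − 6,630 = 2,646 kg; Δv = 264×9.8×ln(3.506) = 2587.2×1.2544 ≈ 3245 m/s.
Total Δv = 3844 + 3245 = 7089 m/s.

Δv ≈ 7090 m/s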